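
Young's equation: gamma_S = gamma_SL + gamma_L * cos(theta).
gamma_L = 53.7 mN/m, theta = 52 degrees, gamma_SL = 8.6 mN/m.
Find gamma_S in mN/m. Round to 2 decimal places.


cos(52 deg) = 0.615661
gamma_S = 8.6 + 53.7 * 0.615661
= 41.66 mN/m

41.66


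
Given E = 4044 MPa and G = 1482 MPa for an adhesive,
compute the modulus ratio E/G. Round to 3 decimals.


E/G ratio = 4044 / 1482 = 2.729

2.729


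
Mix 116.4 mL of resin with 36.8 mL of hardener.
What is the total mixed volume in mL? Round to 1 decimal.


Total = 116.4 + 36.8 = 153.2 mL

153.2


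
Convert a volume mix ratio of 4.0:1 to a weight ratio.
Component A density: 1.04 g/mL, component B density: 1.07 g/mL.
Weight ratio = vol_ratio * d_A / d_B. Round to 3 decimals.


= 4.0 * 1.04 / 1.07 = 3.888

3.888


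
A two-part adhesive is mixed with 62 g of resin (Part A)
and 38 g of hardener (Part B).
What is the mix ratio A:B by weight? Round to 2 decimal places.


Mix ratio = mass_A / mass_B
= 62 / 38
= 1.63

1.63


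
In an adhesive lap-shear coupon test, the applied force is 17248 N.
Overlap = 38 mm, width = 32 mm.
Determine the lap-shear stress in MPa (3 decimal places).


stress = F / (overlap * width)
= 17248 / (38 * 32)
= 14.184 MPa

14.184


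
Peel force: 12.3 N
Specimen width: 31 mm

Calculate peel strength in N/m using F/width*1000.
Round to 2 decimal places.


Peel strength = 12.3 / 31 * 1000 = 396.77 N/m

396.77


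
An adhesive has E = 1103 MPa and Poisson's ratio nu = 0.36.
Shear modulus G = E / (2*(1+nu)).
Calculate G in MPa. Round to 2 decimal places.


G = 1103 / (2*(1+0.36))
= 1103 / 2.72
= 405.51 MPa

405.51


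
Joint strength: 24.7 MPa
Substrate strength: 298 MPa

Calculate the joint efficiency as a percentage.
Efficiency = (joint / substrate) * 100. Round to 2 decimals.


Efficiency = (24.7 / 298) * 100 = 8.29%

8.29


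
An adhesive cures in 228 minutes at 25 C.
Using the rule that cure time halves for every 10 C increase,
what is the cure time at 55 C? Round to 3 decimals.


Factor = 2^((55 - 25) / 10) = 8.0000
Cure time = 228 / 8.0000
= 28.500 minutes

28.500


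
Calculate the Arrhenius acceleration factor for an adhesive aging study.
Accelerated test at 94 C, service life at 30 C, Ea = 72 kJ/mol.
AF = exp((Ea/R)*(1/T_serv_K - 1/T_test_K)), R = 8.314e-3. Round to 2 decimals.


T_test = 367.15 K, T_serv = 303.15 K
Ea/R = 72 / 0.008314 = 8660.09
AF = exp(8660.09 * (1/303.15 - 1/367.15))
= 145.43

145.43


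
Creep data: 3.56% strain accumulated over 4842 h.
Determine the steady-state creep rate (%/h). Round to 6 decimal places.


Rate = 3.56 / 4842 = 0.000735 %/h

0.000735


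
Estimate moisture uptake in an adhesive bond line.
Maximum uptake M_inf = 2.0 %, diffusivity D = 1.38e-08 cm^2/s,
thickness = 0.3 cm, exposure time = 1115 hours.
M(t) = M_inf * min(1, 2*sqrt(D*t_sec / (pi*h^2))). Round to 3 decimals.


Convert time: 1115 h = 4014000 s
ratio = min(1, 2*sqrt(1.38e-08*4014000/(pi*0.3^2)))
= 0.885242
M(t) = 2.0 * 0.885242 = 1.770%

1.770


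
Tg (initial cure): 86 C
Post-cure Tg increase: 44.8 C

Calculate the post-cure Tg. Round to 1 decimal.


Post-cure Tg = 86 + 44.8 = 130.8 C

130.8


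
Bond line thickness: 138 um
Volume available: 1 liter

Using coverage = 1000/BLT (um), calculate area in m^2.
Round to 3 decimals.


1 L = 1e6 mm^3, thickness = 138 um = 0.138 mm
Area = 1e6 / 0.138 mm^2 = (1e6 / 0.138) / 1e6 m^2 = 1000 / 138 m^2
= 7.246 m^2

7.246


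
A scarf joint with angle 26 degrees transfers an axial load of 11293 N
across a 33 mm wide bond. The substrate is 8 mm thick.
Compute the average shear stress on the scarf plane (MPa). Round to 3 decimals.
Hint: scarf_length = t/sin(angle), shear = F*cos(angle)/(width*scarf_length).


scarf_length = 8 / sin(26 deg) = 18.2494 mm
cos(26 deg) = 0.898794
shear stress = 11293 * 0.898794 / (33 * 18.2494)
= 16.854 MPa

16.854


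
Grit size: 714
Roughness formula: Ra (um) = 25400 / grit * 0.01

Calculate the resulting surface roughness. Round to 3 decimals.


Ra = 25400 / 714 * 0.01
= 0.356 um

0.356


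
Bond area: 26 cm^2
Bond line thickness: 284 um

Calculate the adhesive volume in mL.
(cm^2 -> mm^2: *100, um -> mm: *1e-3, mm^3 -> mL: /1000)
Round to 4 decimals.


V = 26*100 * 284*1e-3 / 1000
= 0.7384 mL

0.7384


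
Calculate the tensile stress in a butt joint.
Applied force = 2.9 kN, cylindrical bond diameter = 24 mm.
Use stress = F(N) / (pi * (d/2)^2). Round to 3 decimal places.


A = pi * 12.0^2 = 452.3893 mm^2
sigma = 2900.0 / 452.3893 = 6.410 MPa

6.410


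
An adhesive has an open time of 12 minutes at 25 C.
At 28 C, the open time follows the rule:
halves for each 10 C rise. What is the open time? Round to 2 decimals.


Factor = 2^((28-25)/10) = 1.2311
Open time = 12 / 1.2311 = 9.75 min

9.75


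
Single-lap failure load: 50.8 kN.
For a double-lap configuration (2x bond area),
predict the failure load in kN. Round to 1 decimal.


Failure load = 50.8 * 2 = 101.6 kN

101.6


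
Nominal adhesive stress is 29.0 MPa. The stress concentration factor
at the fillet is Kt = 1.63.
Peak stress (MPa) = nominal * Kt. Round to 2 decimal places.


Peak = 29.0 * 1.63 = 47.27 MPa

47.27


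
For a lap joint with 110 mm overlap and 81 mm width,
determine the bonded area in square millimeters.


Area = 110 * 81 = 8910 mm^2

8910


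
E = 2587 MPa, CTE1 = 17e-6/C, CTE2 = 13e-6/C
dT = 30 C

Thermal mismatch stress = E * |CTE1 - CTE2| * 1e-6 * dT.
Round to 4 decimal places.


= 2587 * 4e-6 * 30
= 0.3104 MPa

0.3104


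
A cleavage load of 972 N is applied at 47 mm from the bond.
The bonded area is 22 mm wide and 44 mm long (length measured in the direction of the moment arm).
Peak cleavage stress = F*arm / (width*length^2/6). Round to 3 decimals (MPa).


Moment = 972 * 47 = 45684 N*mm
Section modulus = 22 * 1936 / 6 = 42592 / 6 mm^3
Stress = 45684 / (42592 / 6) = 274104 / 42592
= 6.436 MPa

6.436


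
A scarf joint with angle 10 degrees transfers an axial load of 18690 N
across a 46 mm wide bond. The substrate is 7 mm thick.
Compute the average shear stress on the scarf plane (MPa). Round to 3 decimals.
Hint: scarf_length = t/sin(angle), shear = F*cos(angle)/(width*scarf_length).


scarf_length = 7 / sin(10 deg) = 40.3114 mm
cos(10 deg) = 0.984808
shear stress = 18690 * 0.984808 / (46 * 40.3114)
= 9.926 MPa

9.926


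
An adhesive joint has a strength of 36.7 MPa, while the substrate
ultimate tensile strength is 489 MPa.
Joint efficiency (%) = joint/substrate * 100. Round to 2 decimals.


Efficiency = 36.7 / 489 * 100
= 7.51%

7.51


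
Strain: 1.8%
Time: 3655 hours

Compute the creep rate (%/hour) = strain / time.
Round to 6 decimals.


Creep rate = 1.8 / 3655
= 0.000492 %/h

0.000492


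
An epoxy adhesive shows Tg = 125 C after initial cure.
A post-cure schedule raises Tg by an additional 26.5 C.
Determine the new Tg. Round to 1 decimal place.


New Tg = 125 + 26.5
= 151.5 C

151.5


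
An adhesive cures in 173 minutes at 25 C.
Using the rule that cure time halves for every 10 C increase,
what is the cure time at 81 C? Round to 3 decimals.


Factor = 2^((81 - 25) / 10) = 48.5029
Cure time = 173 / 48.5029
= 3.567 minutes

3.567


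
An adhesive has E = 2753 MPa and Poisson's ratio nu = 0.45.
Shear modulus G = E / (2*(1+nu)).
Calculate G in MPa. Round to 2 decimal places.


G = 2753 / (2*(1+0.45))
= 2753 / 2.90
= 949.31 MPa

949.31


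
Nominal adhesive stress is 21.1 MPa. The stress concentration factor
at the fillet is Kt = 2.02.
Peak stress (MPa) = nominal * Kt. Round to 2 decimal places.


Peak = 21.1 * 2.02 = 42.62 MPa

42.62


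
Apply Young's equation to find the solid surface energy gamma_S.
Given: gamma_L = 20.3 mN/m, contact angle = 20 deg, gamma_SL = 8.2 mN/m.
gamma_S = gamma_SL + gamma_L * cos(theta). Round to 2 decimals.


theta_rad = 20 * pi/180 = 0.349066
gamma_S = 8.2 + 20.3 * cos(0.349066)
= 27.28 mN/m

27.28


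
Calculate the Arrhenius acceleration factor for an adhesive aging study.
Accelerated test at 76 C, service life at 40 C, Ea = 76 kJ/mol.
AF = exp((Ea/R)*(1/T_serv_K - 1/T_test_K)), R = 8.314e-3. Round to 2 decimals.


T_test = 349.15 K, T_serv = 313.15 K
Ea/R = 76 / 0.008314 = 9141.21
AF = exp(9141.21 * (1/313.15 - 1/349.15))
= 20.28

20.28


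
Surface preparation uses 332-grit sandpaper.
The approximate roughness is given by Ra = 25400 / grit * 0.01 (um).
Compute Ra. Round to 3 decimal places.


Ra = 25400 / 332 * 0.01
= 254 / 332
= 0.765 um

0.765


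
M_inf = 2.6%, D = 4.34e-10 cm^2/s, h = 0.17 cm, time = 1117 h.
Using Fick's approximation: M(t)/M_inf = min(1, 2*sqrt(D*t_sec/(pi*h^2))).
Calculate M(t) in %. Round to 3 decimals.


t = 4021200 s
ratio = min(1, 2*sqrt(4.34e-10*4021200/(pi*0.0289)))
= 0.277287
M(t) = 2.6 * 0.277287 = 0.721%

0.721


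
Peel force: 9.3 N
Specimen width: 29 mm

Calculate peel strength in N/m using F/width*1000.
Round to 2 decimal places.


Peel strength = 9.3 / 29 * 1000 = 320.69 N/m

320.69


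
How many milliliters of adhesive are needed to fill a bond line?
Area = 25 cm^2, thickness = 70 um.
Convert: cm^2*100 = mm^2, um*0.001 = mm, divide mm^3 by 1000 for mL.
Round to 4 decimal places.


= (25 * 100) * (70 * 0.001) / 1000
= 0.1750 mL

0.1750


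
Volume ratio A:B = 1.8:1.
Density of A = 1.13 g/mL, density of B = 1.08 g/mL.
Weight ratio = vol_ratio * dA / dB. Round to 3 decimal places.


Wt ratio = 1.8 * 1.13 / 1.08
= 1.883

1.883


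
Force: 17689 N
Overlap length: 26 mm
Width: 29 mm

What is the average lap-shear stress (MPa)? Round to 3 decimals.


Average shear stress = F / (overlap * width)
= 17689 / (26 * 29)
= 23.460 MPa

23.460


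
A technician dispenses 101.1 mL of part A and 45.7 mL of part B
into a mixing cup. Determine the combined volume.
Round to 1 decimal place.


Combined volume = 101.1 + 45.7
= 146.8 mL

146.8


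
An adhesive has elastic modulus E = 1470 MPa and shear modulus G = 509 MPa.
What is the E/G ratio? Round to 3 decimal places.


E/G = 1470 / 509 = 2.888

2.888


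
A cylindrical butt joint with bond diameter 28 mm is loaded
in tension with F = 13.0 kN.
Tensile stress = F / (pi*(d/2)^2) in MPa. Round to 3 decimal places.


Area = pi * (28/2)^2 = 615.7522 mm^2
Stress = 13.0*1000 / 615.7522
= 21.112 MPa

21.112


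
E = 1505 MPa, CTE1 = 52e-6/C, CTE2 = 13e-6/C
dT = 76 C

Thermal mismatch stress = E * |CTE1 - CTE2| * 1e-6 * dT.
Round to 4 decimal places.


= 1505 * 39e-6 * 76
= 4.4608 MPa

4.4608


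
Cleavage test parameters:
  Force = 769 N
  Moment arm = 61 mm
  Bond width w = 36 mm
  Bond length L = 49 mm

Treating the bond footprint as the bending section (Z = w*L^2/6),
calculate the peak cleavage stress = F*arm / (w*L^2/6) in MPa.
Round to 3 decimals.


M = 769 * 61 = 46909 N*mm
Z = 36 * 49^2 / 6 = 86436 / 6 mm^3
sigma = M / Z = 6 * 46909 / 86436 = 281454 / 86436
= 3.256 MPa

3.256


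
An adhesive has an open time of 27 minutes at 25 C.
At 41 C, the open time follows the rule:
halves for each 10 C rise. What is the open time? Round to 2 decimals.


Factor = 2^((41-25)/10) = 3.0314
Open time = 27 / 3.0314 = 8.91 min

8.91


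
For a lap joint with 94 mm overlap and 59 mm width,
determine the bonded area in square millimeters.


Area = 94 * 59 = 5546 mm^2

5546


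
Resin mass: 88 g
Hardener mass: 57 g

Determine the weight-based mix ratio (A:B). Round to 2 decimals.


Ratio = 88 / 57 = 1.54

1.54


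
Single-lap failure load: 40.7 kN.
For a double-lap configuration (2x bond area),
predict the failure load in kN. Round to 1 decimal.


Failure load = 40.7 * 2 = 81.4 kN

81.4


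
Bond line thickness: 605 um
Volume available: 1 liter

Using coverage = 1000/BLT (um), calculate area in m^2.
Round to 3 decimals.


1 L = 1e6 mm^3, thickness = 605 um = 0.605 mm
Area = 1e6 / 0.605 mm^2 = (1e6 / 0.605) / 1e6 m^2 = 1000 / 605 m^2
= 1.653 m^2

1.653


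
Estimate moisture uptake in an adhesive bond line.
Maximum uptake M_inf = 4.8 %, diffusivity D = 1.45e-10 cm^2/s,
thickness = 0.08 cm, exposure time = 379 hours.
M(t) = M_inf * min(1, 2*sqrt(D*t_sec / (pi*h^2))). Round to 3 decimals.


Convert time: 379 h = 1364400 s
ratio = min(1, 2*sqrt(1.45e-10*1364400/(pi*0.08^2)))
= 0.198390
M(t) = 4.8 * 0.198390 = 0.952%

0.952


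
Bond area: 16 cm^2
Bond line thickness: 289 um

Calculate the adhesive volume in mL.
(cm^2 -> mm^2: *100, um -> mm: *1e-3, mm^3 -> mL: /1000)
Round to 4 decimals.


V = 16*100 * 289*1e-3 / 1000
= 0.4624 mL

0.4624


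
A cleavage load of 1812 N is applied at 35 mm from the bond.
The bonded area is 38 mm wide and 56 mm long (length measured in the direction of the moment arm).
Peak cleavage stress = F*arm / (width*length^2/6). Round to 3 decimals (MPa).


Moment = 1812 * 35 = 63420 N*mm
Section modulus = 38 * 3136 / 6 = 119168 / 6 mm^3
Stress = 63420 / (119168 / 6) = 380520 / 119168
= 3.193 MPa

3.193


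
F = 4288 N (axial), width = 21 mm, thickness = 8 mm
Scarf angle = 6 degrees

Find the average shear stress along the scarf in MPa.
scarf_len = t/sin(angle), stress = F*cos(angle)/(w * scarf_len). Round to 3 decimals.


scarf_len = 8/sin(6 deg) = 76.5342
cos(6 deg) = 0.994522
stress = 4288*0.994522/(21*76.5342) = 2.653 MPa

2.653


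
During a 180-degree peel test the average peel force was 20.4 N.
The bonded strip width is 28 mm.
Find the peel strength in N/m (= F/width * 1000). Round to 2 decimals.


Peel strength = F/width * 1000
= 20.4 / 28 * 1000
= 728.57 N/m

728.57


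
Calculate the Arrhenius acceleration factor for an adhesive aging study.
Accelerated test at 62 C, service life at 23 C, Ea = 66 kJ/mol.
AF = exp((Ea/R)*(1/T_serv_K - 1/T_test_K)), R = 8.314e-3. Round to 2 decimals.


T_test = 335.15 K, T_serv = 296.15 K
Ea/R = 66 / 0.008314 = 7938.42
AF = exp(7938.42 * (1/296.15 - 1/335.15))
= 22.63

22.63


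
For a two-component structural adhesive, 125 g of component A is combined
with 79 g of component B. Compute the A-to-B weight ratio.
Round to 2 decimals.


Weight ratio A:B = 125 / 79
= 1.58

1.58


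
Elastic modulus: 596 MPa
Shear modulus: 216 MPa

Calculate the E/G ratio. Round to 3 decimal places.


E / G = 596 / 216 = 2.759

2.759


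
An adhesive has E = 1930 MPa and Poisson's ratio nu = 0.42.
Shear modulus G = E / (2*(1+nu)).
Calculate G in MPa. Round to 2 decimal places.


G = 1930 / (2*(1+0.42))
= 1930 / 2.84
= 679.58 MPa

679.58


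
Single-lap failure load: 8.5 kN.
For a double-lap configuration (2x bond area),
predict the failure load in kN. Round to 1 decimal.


Failure load = 8.5 * 2 = 17.0 kN

17.0


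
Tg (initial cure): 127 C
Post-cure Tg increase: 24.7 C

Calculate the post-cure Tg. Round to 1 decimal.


Post-cure Tg = 127 + 24.7 = 151.7 C

151.7


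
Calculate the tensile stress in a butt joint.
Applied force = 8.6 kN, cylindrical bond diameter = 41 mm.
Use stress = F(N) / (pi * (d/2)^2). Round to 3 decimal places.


A = pi * 20.5^2 = 1320.2543 mm^2
sigma = 8600.0 / 1320.2543 = 6.514 MPa

6.514


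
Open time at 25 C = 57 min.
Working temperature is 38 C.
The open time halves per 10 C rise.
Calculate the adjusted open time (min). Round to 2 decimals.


factor = 2^((38 - 25) / 10) = 2.4623
ot = 57 / 2.4623 = 23.15 min

23.15


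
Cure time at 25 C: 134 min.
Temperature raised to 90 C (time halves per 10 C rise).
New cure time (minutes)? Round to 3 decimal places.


Acceleration factor = 2^(65/10) = 90.5097
New time = 134 / 90.5097 = 1.481 min

1.481


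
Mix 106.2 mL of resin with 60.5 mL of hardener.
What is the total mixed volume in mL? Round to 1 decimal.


Total = 106.2 + 60.5 = 166.7 mL

166.7


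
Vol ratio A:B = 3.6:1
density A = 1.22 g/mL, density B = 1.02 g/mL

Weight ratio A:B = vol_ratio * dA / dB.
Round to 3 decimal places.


Weight ratio = 3.6 * 1.22 / 1.02
= 4.306

4.306


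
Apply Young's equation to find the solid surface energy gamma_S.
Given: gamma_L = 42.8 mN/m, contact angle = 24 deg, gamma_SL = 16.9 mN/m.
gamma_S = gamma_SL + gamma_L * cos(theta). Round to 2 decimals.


theta_rad = 24 * pi/180 = 0.418879
gamma_S = 16.9 + 42.8 * cos(0.418879)
= 56.00 mN/m

56.00


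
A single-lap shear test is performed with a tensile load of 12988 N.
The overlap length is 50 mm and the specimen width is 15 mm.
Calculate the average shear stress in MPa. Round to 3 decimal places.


Shear stress = F / (overlap * width)
= 12988 / (50 * 15)
= 12988 / 750
= 17.317 MPa

17.317


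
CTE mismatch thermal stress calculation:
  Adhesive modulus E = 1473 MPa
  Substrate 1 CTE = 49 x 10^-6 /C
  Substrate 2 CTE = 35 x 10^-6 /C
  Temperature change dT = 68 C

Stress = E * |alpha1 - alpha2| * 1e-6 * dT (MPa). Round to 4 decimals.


delta_alpha = |49 - 35| = 14 x 10^-6/C
Stress = 1473 * 14e-6 * 68
= 1.4023 MPa

1.4023


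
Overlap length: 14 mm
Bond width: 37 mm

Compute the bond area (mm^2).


Bond area = 14 * 37 = 518 mm^2

518


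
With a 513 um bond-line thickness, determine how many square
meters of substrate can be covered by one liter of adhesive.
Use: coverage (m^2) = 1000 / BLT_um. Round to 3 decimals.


Coverage = 1000 / 513 = 1.949 m^2

1.949


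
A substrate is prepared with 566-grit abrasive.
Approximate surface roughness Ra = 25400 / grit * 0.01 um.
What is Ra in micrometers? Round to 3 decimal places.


Ra = 25400 / 566 * 0.01 = 0.449 um

0.449


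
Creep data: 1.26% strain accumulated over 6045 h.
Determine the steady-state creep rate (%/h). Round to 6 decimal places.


Rate = 1.26 / 6045 = 0.000208 %/h

0.000208


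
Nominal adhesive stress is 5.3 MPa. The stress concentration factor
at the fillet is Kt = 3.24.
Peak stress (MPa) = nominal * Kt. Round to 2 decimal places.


Peak = 5.3 * 3.24 = 17.17 MPa

17.17


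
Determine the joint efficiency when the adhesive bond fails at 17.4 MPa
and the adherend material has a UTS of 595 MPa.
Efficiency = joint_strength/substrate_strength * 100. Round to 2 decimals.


Joint efficiency = 17.4 / 595 * 100
= 2.92%

2.92


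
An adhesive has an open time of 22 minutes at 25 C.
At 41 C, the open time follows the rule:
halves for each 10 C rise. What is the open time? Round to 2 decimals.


Factor = 2^((41-25)/10) = 3.0314
Open time = 22 / 3.0314 = 7.26 min

7.26


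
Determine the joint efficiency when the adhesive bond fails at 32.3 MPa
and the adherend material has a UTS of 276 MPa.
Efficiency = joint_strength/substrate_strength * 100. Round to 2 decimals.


Joint efficiency = 32.3 / 276 * 100
= 11.70%

11.70


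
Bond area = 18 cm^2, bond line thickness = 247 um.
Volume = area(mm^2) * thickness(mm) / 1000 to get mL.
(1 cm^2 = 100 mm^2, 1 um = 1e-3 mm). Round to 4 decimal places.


area_mm2 = 18 * 100 = 1800
blt_mm = 247 * 1e-3 = 0.247
vol_mm3 = 1800 * 0.247 = 444.6
vol_mL = 444.6 / 1000 = 0.4446 mL

0.4446


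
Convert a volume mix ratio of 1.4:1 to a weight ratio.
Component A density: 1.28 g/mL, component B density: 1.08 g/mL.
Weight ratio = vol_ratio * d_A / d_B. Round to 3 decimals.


= 1.4 * 1.28 / 1.08 = 1.659

1.659


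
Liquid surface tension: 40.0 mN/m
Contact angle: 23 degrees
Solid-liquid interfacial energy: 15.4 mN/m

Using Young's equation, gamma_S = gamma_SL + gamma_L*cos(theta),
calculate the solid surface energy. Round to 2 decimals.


gamma_S = 15.4 + 40.0 * cos(23)
= 52.22 mN/m

52.22


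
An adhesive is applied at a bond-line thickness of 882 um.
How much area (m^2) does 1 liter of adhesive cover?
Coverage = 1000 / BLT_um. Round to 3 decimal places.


Coverage = 1000 / 882 = 1.134 m^2

1.134


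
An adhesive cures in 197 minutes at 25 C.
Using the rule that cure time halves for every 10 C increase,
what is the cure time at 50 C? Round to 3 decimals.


Factor = 2^((50 - 25) / 10) = 5.6569
Cure time = 197 / 5.6569
= 34.825 minutes

34.825


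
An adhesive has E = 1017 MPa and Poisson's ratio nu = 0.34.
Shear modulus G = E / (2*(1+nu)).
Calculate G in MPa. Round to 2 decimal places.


G = 1017 / (2*(1+0.34))
= 1017 / 2.68
= 379.48 MPa

379.48


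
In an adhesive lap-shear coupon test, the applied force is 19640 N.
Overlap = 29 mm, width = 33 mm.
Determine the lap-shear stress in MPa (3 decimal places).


stress = F / (overlap * width)
= 19640 / (29 * 33)
= 20.522 MPa

20.522


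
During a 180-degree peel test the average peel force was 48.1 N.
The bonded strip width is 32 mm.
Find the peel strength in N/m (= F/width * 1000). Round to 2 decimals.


Peel strength = F/width * 1000
= 48.1 / 32 * 1000
= 1503.13 N/m

1503.13


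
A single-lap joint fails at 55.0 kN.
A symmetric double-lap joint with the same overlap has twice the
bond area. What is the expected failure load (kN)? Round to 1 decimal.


Double-lap load = 2 * 55.0 = 110.0 kN

110.0


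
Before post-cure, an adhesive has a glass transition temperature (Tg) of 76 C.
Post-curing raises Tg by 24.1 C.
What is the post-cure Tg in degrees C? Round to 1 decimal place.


Tg_post = Tg_base + delta_Tg
= 76 + 24.1
= 100.1 C

100.1


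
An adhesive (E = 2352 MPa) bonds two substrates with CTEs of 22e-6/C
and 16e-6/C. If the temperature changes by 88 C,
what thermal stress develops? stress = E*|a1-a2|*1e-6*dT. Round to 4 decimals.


Stress = 2352 * |22 - 16| * 1e-6 * 88
= 1.2419 MPa

1.2419


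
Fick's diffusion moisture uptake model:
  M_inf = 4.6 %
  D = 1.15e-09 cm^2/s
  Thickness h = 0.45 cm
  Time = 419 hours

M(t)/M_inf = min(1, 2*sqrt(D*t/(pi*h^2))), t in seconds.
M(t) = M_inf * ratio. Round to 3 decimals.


t_sec = 419 * 3600 = 1508400
ratio = 2*sqrt(1.15e-09*1508400/(pi*0.45^2))
= min(1, 0.104436)
= 0.104436
M(t) = 4.6 * 0.104436 = 0.480 %

0.480


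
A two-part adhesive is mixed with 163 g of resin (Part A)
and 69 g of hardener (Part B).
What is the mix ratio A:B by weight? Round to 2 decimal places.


Mix ratio = mass_A / mass_B
= 163 / 69
= 2.36

2.36


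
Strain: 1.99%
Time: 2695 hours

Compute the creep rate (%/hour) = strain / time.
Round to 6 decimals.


Creep rate = 1.99 / 2695
= 0.000738 %/h

0.000738


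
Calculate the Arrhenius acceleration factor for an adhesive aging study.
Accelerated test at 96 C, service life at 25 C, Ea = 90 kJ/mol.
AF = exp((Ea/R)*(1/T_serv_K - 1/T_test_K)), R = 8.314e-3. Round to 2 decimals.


T_test = 369.15 K, T_serv = 298.15 K
Ea/R = 90 / 0.008314 = 10825.11
AF = exp(10825.11 * (1/298.15 - 1/369.15))
= 1078.34

1078.34


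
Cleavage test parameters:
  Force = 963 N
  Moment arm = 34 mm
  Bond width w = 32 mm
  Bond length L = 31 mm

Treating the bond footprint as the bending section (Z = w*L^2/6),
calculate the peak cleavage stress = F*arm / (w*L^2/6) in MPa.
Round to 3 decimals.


M = 963 * 34 = 32742 N*mm
Z = 32 * 31^2 / 6 = 30752 / 6 mm^3
sigma = M / Z = 6 * 32742 / 30752 = 196452 / 30752
= 6.388 MPa

6.388


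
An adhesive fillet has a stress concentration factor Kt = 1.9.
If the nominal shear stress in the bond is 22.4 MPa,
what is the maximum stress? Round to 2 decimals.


Max stress = 22.4 * 1.9 = 42.56 MPa

42.56


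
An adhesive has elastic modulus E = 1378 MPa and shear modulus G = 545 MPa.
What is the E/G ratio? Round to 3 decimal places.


E/G = 1378 / 545 = 2.528

2.528


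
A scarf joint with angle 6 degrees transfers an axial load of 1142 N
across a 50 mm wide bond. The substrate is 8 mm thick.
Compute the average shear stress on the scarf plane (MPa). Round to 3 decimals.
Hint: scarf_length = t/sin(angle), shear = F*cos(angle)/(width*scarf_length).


scarf_length = 8 / sin(6 deg) = 76.5342 mm
cos(6 deg) = 0.994522
shear stress = 1142 * 0.994522 / (50 * 76.5342)
= 0.297 MPa

0.297


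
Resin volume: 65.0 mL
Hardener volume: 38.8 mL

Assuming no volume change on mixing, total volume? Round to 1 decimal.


V_total = 65.0 + 38.8 = 103.8 mL

103.8


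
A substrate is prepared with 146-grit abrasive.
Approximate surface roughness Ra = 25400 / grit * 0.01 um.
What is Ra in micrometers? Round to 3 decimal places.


Ra = 25400 / 146 * 0.01 = 1.740 um

1.740


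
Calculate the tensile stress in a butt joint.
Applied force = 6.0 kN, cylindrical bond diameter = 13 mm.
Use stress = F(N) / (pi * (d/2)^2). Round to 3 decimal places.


A = pi * 6.5^2 = 132.7323 mm^2
sigma = 6000.0 / 132.7323 = 45.204 MPa

45.204


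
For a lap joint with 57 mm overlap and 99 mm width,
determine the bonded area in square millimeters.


Area = 57 * 99 = 5643 mm^2

5643


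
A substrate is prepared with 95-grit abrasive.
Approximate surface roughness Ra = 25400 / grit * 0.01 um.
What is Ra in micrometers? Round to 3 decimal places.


Ra = 25400 / 95 * 0.01 = 2.674 um

2.674


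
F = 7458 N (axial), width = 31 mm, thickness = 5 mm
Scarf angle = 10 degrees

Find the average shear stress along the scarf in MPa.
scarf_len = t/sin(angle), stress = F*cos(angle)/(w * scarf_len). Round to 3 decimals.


scarf_len = 5/sin(10 deg) = 28.7939
cos(10 deg) = 0.984808
stress = 7458*0.984808/(31*28.7939) = 8.228 MPa

8.228


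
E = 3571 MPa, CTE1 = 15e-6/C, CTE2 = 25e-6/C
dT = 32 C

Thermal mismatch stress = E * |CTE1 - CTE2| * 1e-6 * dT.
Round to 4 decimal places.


= 3571 * 10e-6 * 32
= 1.1427 MPa

1.1427


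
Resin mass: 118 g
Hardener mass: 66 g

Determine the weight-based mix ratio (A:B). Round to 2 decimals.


Ratio = 118 / 66 = 1.79

1.79


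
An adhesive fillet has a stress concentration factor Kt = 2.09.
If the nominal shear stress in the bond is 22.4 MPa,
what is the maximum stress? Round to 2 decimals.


Max stress = 22.4 * 2.09 = 46.82 MPa

46.82


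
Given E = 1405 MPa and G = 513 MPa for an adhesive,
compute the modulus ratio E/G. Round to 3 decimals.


E/G ratio = 1405 / 513 = 2.739

2.739


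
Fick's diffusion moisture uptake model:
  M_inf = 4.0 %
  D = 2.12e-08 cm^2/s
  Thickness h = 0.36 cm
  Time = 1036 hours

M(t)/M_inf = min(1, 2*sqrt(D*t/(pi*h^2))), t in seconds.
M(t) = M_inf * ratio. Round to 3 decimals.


t_sec = 1036 * 3600 = 3729600
ratio = 2*sqrt(2.12e-08*3729600/(pi*0.36^2))
= min(1, 0.881357)
= 0.881357
M(t) = 4.0 * 0.881357 = 3.525 %

3.525


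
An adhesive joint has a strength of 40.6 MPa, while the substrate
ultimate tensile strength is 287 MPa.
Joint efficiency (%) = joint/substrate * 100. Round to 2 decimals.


Efficiency = 40.6 / 287 * 100
= 14.15%

14.15


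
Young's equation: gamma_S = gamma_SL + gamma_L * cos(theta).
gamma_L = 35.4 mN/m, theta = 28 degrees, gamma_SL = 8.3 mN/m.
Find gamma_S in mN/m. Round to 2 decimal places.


cos(28 deg) = 0.882948
gamma_S = 8.3 + 35.4 * 0.882948
= 39.56 mN/m

39.56


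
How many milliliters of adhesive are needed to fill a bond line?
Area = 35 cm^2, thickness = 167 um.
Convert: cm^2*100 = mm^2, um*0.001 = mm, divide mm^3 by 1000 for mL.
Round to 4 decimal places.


= (35 * 100) * (167 * 0.001) / 1000
= 0.5845 mL

0.5845


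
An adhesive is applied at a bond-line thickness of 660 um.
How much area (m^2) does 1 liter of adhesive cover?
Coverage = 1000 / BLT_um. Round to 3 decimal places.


Coverage = 1000 / 660 = 1.515 m^2

1.515


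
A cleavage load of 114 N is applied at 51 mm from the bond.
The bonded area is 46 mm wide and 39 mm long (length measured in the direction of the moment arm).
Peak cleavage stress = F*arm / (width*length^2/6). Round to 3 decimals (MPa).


Moment = 114 * 51 = 5814 N*mm
Section modulus = 46 * 1521 / 6 = 69966 / 6 mm^3
Stress = 5814 / (69966 / 6) = 34884 / 69966
= 0.499 MPa

0.499


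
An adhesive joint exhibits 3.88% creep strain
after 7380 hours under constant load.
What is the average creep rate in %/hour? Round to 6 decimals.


Creep rate = strain / time
= 3.88 / 7380
= 0.000526 %/h

0.000526


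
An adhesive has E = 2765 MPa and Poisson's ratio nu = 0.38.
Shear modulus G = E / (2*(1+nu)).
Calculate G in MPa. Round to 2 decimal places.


G = 2765 / (2*(1+0.38))
= 2765 / 2.76
= 1001.81 MPa

1001.81


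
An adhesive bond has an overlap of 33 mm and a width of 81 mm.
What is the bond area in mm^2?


Bond area = overlap * width
= 33 * 81
= 2673 mm^2

2673


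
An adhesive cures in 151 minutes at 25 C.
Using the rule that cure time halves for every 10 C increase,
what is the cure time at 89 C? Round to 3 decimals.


Factor = 2^((89 - 25) / 10) = 84.4485
Cure time = 151 / 84.4485
= 1.788 minutes

1.788


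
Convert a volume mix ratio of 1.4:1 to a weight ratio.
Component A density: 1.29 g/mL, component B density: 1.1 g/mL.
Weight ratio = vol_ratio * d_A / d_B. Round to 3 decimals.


= 1.4 * 1.29 / 1.1 = 1.642

1.642


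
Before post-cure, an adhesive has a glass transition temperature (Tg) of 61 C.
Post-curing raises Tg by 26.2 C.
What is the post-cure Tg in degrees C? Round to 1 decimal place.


Tg_post = Tg_base + delta_Tg
= 61 + 26.2
= 87.2 C

87.2


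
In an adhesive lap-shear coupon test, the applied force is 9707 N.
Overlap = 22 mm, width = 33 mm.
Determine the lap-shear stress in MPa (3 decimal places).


stress = F / (overlap * width)
= 9707 / (22 * 33)
= 13.371 MPa

13.371


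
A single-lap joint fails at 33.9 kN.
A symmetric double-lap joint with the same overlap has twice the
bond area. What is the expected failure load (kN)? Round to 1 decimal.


Double-lap load = 2 * 33.9 = 67.8 kN

67.8


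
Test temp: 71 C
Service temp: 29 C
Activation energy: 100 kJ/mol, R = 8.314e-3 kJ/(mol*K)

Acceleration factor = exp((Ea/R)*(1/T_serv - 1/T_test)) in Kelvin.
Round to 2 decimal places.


AF = exp((100/0.008314)*(1/302.15 - 1/344.15))
= 128.78

128.78


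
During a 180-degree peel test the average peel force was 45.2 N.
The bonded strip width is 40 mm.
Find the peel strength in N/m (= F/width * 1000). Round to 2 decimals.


Peel strength = F/width * 1000
= 45.2 / 40 * 1000
= 1130.00 N/m

1130.00


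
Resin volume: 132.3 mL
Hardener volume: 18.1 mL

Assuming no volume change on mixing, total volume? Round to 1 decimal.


V_total = 132.3 + 18.1 = 150.4 mL

150.4


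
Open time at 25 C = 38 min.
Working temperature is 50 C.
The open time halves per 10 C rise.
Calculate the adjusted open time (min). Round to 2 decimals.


factor = 2^((50 - 25) / 10) = 5.6569
ot = 38 / 5.6569 = 6.72 min

6.72


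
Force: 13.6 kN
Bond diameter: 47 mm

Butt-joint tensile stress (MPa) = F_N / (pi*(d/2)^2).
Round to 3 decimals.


F_N = 13.6 * 1000 = 13600.0 N
A = pi*(23.5)^2 = 1734.9445 mm^2
stress = 13600.0 / 1734.9445 = 7.839 MPa

7.839


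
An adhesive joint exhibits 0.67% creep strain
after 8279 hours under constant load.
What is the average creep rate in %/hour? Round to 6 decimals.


Creep rate = strain / time
= 0.67 / 8279
= 0.000081 %/h

0.000081


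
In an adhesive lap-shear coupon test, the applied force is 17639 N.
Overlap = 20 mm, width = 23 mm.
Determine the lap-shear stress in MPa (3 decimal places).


stress = F / (overlap * width)
= 17639 / (20 * 23)
= 38.346 MPa

38.346


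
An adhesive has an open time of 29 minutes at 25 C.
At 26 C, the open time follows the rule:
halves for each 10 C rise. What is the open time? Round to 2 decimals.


Factor = 2^((26-25)/10) = 1.0718
Open time = 29 / 1.0718 = 27.06 min

27.06


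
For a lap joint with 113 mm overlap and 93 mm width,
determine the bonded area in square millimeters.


Area = 113 * 93 = 10509 mm^2

10509


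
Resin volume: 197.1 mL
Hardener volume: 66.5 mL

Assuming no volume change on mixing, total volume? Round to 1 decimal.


V_total = 197.1 + 66.5 = 263.6 mL

263.6


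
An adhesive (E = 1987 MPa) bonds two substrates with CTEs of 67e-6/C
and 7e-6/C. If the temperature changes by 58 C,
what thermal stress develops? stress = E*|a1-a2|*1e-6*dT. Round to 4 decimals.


Stress = 1987 * |67 - 7| * 1e-6 * 58
= 6.9148 MPa

6.9148


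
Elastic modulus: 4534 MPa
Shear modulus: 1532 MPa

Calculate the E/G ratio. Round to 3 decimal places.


E / G = 4534 / 1532 = 2.960

2.960


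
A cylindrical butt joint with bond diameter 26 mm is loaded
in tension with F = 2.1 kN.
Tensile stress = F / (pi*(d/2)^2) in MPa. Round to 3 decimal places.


Area = pi * (26/2)^2 = 530.9292 mm^2
Stress = 2.1*1000 / 530.9292
= 3.955 MPa

3.955


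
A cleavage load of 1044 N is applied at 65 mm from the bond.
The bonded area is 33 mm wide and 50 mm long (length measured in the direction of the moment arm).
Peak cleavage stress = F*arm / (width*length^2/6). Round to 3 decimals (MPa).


Moment = 1044 * 65 = 67860 N*mm
Section modulus = 33 * 2500 / 6 = 82500 / 6 mm^3
Stress = 67860 / (82500 / 6) = 407160 / 82500
= 4.935 MPa

4.935


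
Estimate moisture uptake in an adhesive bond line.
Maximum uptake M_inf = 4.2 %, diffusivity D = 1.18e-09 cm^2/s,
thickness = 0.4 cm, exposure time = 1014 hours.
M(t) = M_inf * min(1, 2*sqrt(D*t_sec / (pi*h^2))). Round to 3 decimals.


Convert time: 1014 h = 3650400 s
ratio = min(1, 2*sqrt(1.18e-09*3650400/(pi*0.4^2)))
= 0.185143
M(t) = 4.2 * 0.185143 = 0.778%

0.778


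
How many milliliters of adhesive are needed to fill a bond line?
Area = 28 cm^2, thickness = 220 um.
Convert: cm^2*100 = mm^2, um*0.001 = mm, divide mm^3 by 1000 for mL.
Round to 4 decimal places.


= (28 * 100) * (220 * 0.001) / 1000
= 0.6160 mL

0.6160


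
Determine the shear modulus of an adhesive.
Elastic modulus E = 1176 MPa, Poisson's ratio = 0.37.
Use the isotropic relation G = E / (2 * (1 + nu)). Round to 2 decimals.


G = 1176 / (2*(1+0.37)) = 1176 / 2.74
= 429.20 MPa

429.20


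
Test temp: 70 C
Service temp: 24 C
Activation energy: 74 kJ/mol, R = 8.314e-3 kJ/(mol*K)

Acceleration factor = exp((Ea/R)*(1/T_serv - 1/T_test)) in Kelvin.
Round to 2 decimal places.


AF = exp((74/0.008314)*(1/297.15 - 1/343.15))
= 55.44

55.44


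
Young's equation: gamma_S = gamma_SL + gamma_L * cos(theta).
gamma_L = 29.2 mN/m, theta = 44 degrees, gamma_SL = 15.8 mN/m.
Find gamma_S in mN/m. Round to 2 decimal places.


cos(44 deg) = 0.719340
gamma_S = 15.8 + 29.2 * 0.719340
= 36.80 mN/m

36.80


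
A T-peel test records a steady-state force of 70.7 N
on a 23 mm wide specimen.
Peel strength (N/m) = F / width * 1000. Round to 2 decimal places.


Peel strength = 70.7 / 23 * 1000
= 3073.91 N/m

3073.91


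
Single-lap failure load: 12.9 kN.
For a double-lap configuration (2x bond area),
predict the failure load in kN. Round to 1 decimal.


Failure load = 12.9 * 2 = 25.8 kN

25.8


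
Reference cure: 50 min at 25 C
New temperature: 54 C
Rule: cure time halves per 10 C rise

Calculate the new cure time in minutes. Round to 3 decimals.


factor = 2^((54-25)/10) = 7.4643
t_new = 50 / 7.4643 = 6.699 min

6.699


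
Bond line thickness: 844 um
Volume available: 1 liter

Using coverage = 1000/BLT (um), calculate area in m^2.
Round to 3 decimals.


1 L = 1e6 mm^3, thickness = 844 um = 0.844 mm
Area = 1e6 / 0.844 mm^2 = (1e6 / 0.844) / 1e6 m^2 = 1000 / 844 m^2
= 1.185 m^2

1.185


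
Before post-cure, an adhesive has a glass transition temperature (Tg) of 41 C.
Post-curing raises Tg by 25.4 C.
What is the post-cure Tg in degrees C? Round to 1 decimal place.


Tg_post = Tg_base + delta_Tg
= 41 + 25.4
= 66.4 C

66.4


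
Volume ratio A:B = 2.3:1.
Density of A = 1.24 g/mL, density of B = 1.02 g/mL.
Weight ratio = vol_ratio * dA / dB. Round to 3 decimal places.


Wt ratio = 2.3 * 1.24 / 1.02
= 2.796

2.796


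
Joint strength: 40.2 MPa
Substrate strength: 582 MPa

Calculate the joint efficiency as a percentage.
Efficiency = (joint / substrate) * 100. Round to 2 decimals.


Efficiency = (40.2 / 582) * 100 = 6.91%

6.91


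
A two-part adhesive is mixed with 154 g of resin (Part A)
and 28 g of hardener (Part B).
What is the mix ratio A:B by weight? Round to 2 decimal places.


Mix ratio = mass_A / mass_B
= 154 / 28
= 5.50

5.50


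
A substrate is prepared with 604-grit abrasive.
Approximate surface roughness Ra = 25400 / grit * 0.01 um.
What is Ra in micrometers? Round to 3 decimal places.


Ra = 25400 / 604 * 0.01 = 0.421 um

0.421


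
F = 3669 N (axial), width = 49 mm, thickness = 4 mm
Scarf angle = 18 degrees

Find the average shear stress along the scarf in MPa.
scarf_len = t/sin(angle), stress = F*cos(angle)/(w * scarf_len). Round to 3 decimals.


scarf_len = 4/sin(18 deg) = 12.9443
cos(18 deg) = 0.951057
stress = 3669*0.951057/(49*12.9443) = 5.501 MPa

5.501


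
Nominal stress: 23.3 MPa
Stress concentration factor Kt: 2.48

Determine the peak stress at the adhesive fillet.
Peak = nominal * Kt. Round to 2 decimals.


Peak stress = 23.3 * 2.48
= 57.78 MPa

57.78


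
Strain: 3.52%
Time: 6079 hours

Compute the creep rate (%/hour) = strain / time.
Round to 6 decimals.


Creep rate = 3.52 / 6079
= 0.000579 %/h

0.000579


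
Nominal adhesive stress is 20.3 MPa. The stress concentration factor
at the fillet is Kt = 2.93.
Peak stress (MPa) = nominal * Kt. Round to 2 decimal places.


Peak = 20.3 * 2.93 = 59.48 MPa

59.48


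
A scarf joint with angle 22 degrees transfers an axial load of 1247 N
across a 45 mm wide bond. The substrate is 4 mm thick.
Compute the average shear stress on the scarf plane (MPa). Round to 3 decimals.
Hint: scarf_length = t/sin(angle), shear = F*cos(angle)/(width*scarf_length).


scarf_length = 4 / sin(22 deg) = 10.6779 mm
cos(22 deg) = 0.927184
shear stress = 1247 * 0.927184 / (45 * 10.6779)
= 2.406 MPa

2.406


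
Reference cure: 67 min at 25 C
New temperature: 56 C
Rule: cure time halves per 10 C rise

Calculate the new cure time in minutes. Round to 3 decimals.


factor = 2^((56-25)/10) = 8.5742
t_new = 67 / 8.5742 = 7.814 min

7.814


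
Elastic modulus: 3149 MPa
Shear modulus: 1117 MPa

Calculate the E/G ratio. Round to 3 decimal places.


E / G = 3149 / 1117 = 2.819

2.819


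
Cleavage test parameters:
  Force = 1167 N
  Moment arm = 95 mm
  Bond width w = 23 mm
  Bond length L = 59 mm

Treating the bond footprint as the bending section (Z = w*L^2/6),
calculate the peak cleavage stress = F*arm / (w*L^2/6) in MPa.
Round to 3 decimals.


M = 1167 * 95 = 110865 N*mm
Z = 23 * 59^2 / 6 = 80063 / 6 mm^3
sigma = M / Z = 6 * 110865 / 80063 = 665190 / 80063
= 8.308 MPa

8.308


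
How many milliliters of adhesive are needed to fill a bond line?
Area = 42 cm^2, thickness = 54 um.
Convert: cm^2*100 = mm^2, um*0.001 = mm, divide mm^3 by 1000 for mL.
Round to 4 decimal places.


= (42 * 100) * (54 * 0.001) / 1000
= 0.2268 mL

0.2268


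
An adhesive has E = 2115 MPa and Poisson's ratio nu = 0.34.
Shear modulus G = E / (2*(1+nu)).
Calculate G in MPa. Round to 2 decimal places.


G = 2115 / (2*(1+0.34))
= 2115 / 2.68
= 789.18 MPa

789.18


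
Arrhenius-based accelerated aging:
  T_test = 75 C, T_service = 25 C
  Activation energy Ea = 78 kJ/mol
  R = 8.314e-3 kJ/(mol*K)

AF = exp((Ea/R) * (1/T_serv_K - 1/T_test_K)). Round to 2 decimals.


T_test_K = 348.15, T_serv_K = 298.15
AF = exp((78/8.314e-3) * (1/298.15 - 1/348.15))
= 91.75

91.75


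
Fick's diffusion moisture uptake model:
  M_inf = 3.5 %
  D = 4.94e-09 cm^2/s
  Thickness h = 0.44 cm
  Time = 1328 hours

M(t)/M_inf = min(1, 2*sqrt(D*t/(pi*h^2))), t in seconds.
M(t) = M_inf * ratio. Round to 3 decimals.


t_sec = 1328 * 3600 = 4780800
ratio = 2*sqrt(4.94e-09*4780800/(pi*0.44^2))
= min(1, 0.394109)
= 0.394109
M(t) = 3.5 * 0.394109 = 1.379 %

1.379


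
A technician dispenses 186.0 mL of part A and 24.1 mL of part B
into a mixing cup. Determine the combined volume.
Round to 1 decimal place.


Combined volume = 186.0 + 24.1
= 210.1 mL

210.1


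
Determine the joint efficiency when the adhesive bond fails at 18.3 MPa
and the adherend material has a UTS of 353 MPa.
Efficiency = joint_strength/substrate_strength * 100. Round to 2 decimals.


Joint efficiency = 18.3 / 353 * 100
= 5.18%

5.18
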